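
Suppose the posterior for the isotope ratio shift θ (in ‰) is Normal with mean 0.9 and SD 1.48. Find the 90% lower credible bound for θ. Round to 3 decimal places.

-0.997

Need L with P(θ ≥ L) = 0.90: L = 0.9 − z_{0.1}·1.48.
z = 1.282; L = 0.9 − 1.282 × 1.48 = -0.997.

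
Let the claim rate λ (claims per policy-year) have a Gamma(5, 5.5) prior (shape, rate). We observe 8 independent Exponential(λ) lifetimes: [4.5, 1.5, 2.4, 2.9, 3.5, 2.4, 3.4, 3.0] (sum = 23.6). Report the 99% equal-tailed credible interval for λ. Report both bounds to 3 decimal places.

Posterior: Gamma(5+8, 5.5+23.6) = Gamma(13, 29.1) (shape, rate).
Equal-tailed 99% interval: Gamma(13, 29.1) quantiles at 0.005 and 0.995.
Posterior mean ≈ 0.447, SD ≈ 0.124; a Normal approximation gives roughly [0.128, 0.766].
Exact: lower = 0.192; upper = 0.830.

[0.192, 0.830]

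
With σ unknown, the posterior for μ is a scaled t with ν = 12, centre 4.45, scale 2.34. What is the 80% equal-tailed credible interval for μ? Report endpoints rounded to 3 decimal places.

[1.276, 7.624]

The t_12 distribution is symmetric; the 80% interval is 4.45 ± t·2.34 with t_{0.9,12} = 1.356.
Half-width: 1.356 × 2.34 = 3.174.
4.45 − 3.174 = 1.276; 4.45 + 3.174 = 7.624.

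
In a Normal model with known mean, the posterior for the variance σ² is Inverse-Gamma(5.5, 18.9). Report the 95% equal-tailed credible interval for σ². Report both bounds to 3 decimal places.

Inverse-Gamma(5.5, 18.9) quantiles: F⁻¹(0.025) and F⁻¹(0.975).
Equivalently, 1/σ² ~ Gamma(5.5, rate = 18.9); invert its 0.975 and 0.025 quantiles.
Posterior mean ≈ 4.200, SD ≈ 2.245; a Normal approximation gives roughly [-0.200, 8.600].
Exact: lower = 1.724; upper = 9.906.

[1.724, 9.906]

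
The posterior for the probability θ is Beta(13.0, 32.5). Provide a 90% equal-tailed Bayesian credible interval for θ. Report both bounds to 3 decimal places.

[0.182, 0.400]

Posterior: Beta(13.0, 32.5).
Equal-tailed 90% interval: the 0.05 and 0.95 quantiles of Beta(13.0, 32.5).
Posterior mean ≈ 0.286, SD ≈ 0.066; a Normal approximation gives roughly [0.177, 0.395].
Exact: F⁻¹(0.05) = 0.182; F⁻¹(0.95) = 0.400.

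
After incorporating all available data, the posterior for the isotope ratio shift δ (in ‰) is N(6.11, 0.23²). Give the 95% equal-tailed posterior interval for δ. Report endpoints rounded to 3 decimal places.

[5.659, 6.561]

The posterior is symmetric, so the 95% equal-tailed interval is δ = 6.11 ± z·0.23 with z = 1.960.
Half-width: 1.960 × 0.23 = 0.451.
6.11 − 0.451 = 5.659; 6.11 + 0.451 = 6.561.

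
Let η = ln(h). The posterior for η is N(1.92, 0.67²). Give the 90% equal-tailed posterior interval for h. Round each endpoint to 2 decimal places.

On the log scale the 90% interval is 1.92 ± 1.645 × 0.67 = [0.8179, 3.0221].
Exponentiate: [e^0.8179, e^3.0221] = [2.27, 20.53].

[2.27, 20.53]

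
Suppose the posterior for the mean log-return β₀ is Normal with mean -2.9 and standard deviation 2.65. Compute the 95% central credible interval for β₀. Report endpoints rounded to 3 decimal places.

[-8.094, 2.294]

The posterior is symmetric, so the 95% equal-tailed interval is β₀ = -2.9 ± z·2.65 with z = 1.960.
Half-width: 1.960 × 2.65 = 5.194.
-2.9 − 5.194 = -8.094; -2.9 + 5.194 = 2.294.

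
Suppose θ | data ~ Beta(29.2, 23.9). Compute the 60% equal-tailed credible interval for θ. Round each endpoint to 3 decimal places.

Posterior: Beta(29.2, 23.9).
Equal-tailed 60% interval: the 0.2 and 0.8 quantiles of Beta(29.2, 23.9).
Posterior mean ≈ 0.550, SD ≈ 0.068; a Normal approximation gives roughly [0.493, 0.607].
Exact: F⁻¹(0.2) = 0.493; F⁻¹(0.8) = 0.608.

[0.493, 0.608]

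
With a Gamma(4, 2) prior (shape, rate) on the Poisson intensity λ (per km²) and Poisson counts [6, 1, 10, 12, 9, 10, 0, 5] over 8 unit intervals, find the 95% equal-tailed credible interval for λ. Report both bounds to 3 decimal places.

[4.317, 7.272]

Posterior: Gamma(4+53, 2+8) = Gamma(57, 10) (shape, rate).
Equal-tailed 95% interval: Gamma(57, 10) quantiles at 0.025 and 0.975.
Posterior mean ≈ 5.700, SD ≈ 0.755; a Normal approximation gives roughly [4.220, 7.180].
Exact: lower = 4.317; upper = 7.272.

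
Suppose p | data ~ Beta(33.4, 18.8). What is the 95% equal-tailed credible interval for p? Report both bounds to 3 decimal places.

[0.506, 0.763]

Posterior: Beta(33.4, 18.8).
Equal-tailed 95% interval: the 0.025 and 0.975 quantiles of Beta(33.4, 18.8).
Posterior mean ≈ 0.640, SD ≈ 0.066; a Normal approximation gives roughly [0.511, 0.769].
Exact: F⁻¹(0.025) = 0.506; F⁻¹(0.975) = 0.763.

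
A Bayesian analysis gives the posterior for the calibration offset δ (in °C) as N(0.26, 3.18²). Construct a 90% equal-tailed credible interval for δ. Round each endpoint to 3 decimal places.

The posterior is symmetric, so the 90% equal-tailed interval is δ = 0.26 ± z·3.18 with z = 1.645.
Half-width: 1.645 × 3.18 = 5.231.
0.26 − 5.231 = -4.971; 0.26 + 5.231 = 5.491.

[-4.971, 5.491]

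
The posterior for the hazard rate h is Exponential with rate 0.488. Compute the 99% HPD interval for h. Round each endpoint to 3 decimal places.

The exponential density is strictly decreasing on [0, ∞), so the HPD interval is anchored at 0: [0, q] with P(h ≤ q) = 0.99.
q = −ln(1 − 0.99) / 0.488 = 4.6052 / 0.488 = 9.437.

[0.000, 9.437]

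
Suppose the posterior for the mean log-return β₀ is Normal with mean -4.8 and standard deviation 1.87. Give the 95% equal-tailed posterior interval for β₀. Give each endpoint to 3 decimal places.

The posterior is symmetric, so the 95% equal-tailed interval is β₀ = -4.8 ± z·1.87 with z = 1.960.
Half-width: 1.960 × 1.87 = 3.665.
-4.8 − 3.665 = -8.465; -4.8 + 3.665 = -1.135.

[-8.465, -1.135]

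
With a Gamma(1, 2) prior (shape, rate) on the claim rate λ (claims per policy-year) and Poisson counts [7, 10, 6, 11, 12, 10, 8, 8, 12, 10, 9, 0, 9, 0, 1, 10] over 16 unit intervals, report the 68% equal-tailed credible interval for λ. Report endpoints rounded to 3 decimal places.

Posterior: Gamma(1+123, 2+16) = Gamma(124, 18) (shape, rate).
Equal-tailed 68% interval: Gamma(124, 18) quantiles at 0.16 and 0.84.
Posterior mean ≈ 6.889, SD ≈ 0.619; a Normal approximation gives roughly [6.274, 7.504].
Exact: lower = 6.274; upper = 7.503.

[6.274, 7.503]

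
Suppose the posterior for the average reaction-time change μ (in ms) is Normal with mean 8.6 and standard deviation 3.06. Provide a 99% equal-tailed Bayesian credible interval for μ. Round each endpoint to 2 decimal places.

[0.72, 16.48]

The posterior is symmetric, so the 99% equal-tailed interval is μ = 8.6 ± z·3.06 with z = 2.576.
Half-width: 2.576 × 3.06 = 7.88.
8.6 − 7.88 = 0.72; 8.6 + 7.88 = 16.48.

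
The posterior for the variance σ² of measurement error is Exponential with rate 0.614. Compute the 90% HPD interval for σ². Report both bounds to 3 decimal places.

The exponential density is strictly decreasing on [0, ∞), so the HPD interval is anchored at 0: [0, q] with P(σ² ≤ q) = 0.90.
q = −ln(1 − 0.90) / 0.614 = 2.3026 / 0.614 = 3.750.

[0.000, 3.750]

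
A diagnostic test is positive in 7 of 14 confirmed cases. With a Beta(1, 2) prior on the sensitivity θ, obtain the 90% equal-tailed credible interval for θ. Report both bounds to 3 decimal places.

Posterior: Beta(1+7, 2+7) = Beta(8, 9).
Equal-tailed 90% interval: the 0.05 and 0.95 quantiles of Beta(8, 9).
Posterior mean ≈ 0.471, SD ≈ 0.118; a Normal approximation gives roughly [0.277, 0.664].
Exact: F⁻¹(0.05) = 0.279; F⁻¹(0.95) = 0.667.

[0.279, 0.667]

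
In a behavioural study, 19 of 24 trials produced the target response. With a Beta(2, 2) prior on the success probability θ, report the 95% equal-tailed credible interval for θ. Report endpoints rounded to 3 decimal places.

Posterior: Beta(2+19, 2+5) = Beta(21, 7).
Equal-tailed 95% interval: the 0.025 and 0.975 quantiles of Beta(21, 7).
Posterior mean ≈ 0.750, SD ≈ 0.080; a Normal approximation gives roughly [0.592, 0.908].
Exact: F⁻¹(0.025) = 0.577; F⁻¹(0.975) = 0.889.

[0.577, 0.889]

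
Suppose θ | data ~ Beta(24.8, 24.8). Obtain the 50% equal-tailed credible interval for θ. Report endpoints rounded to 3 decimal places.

Posterior: Beta(24.8, 24.8).
Equal-tailed 50% interval: the 0.25 and 0.75 quantiles of Beta(24.8, 24.8).
Posterior mean ≈ 0.500, SD ≈ 0.070; a Normal approximation gives roughly [0.453, 0.547].
Exact: F⁻¹(0.25) = 0.452; F⁻¹(0.75) = 0.548.

[0.452, 0.548]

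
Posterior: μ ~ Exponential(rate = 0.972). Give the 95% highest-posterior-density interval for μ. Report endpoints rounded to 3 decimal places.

[0.000, 3.082]

The exponential density is strictly decreasing on [0, ∞), so the HPD interval is anchored at 0: [0, q] with P(μ ≤ q) = 0.95.
q = −ln(1 − 0.95) / 0.972 = 2.9957 / 0.972 = 3.082.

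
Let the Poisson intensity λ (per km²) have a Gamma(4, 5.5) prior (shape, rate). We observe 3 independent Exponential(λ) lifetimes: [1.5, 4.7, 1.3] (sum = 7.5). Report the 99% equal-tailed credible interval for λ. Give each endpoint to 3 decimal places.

Posterior: Gamma(4+3, 5.5+7.5) = Gamma(7, 13.0) (shape, rate).
Equal-tailed 99% interval: Gamma(7, 13.0) quantiles at 0.005 and 0.995.
Posterior mean ≈ 0.538, SD ≈ 0.204; a Normal approximation gives roughly [0.014, 1.063].
Exact: lower = 0.157; upper = 1.205.

[0.157, 1.205]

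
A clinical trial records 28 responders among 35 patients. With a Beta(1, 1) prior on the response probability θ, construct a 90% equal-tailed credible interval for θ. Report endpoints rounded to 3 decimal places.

[0.666, 0.884]

Posterior: Beta(1+28, 1+7) = Beta(29, 8).
Equal-tailed 90% interval: the 0.05 and 0.95 quantiles of Beta(29, 8).
Posterior mean ≈ 0.784, SD ≈ 0.067; a Normal approximation gives roughly [0.674, 0.894].
Exact: F⁻¹(0.05) = 0.666; F⁻¹(0.95) = 0.884.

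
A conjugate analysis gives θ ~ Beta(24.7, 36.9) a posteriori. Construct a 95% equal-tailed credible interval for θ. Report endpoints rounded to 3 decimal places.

Posterior: Beta(24.7, 36.9).
Equal-tailed 95% interval: the 0.025 and 0.975 quantiles of Beta(24.7, 36.9).
Posterior mean ≈ 0.401, SD ≈ 0.062; a Normal approximation gives roughly [0.280, 0.522].
Exact: F⁻¹(0.025) = 0.283; F⁻¹(0.975) = 0.525.

[0.283, 0.525]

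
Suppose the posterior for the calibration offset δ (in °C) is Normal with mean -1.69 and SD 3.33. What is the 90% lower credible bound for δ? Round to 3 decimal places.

Need L with P(δ ≥ L) = 0.90: L = -1.69 − z_{0.1}·3.33.
z = 1.282; L = -1.69 − 1.282 × 3.33 = -5.958.

-5.958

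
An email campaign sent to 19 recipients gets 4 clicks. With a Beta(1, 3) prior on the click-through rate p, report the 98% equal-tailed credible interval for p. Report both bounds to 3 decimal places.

Posterior: Beta(1+4, 3+15) = Beta(5, 18).
Equal-tailed 98% interval: the 0.01 and 0.99 quantiles of Beta(5, 18).
Posterior mean ≈ 0.217, SD ≈ 0.084; a Normal approximation gives roughly [0.022, 0.413].
Exact: F⁻¹(0.01) = 0.062; F⁻¹(0.99) = 0.443.

[0.062, 0.443]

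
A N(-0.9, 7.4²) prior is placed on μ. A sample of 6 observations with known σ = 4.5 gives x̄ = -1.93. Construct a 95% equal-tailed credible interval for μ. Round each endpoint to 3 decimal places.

Posterior precision = 1/7.4² + 6/4.5² = 0.0183 + 0.2963 = 0.3146, so posterior SD = 1.7830.
Posterior mean = (-0.9/7.4² + 6·-1.93/4.5²) / 0.3146 = -1.8702.
Interval: -1.8702 ± 1.960 × 1.7830 → [-5.365, 1.624].

[-5.365, 1.624]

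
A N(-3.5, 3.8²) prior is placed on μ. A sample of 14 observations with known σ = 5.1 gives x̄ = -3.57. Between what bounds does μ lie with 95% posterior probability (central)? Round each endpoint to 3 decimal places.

[-6.077, -1.047]

Posterior precision = 1/3.8² + 14/5.1² = 0.0693 + 0.5383 = 0.6075, so posterior SD = 1.2830.
Posterior mean = (-3.5/3.8² + 14·-3.57/5.1²) / 0.6075 = -3.5620.
Interval: -3.5620 ± 1.960 × 1.2830 → [-6.077, -1.047].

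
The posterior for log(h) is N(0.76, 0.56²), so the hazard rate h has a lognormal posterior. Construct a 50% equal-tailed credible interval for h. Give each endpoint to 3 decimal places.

[1.466, 3.120]

On the log scale the 50% interval is 0.76 ± 0.674 × 0.56 = [0.3823, 1.1377].
Exponentiate: [e^0.3823, e^1.1377] = [1.466, 3.120].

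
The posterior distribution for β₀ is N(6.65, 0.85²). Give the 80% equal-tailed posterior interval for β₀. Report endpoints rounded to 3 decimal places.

The posterior is symmetric, so the 80% equal-tailed interval is β₀ = 6.65 ± z·0.85 with z = 1.282.
Half-width: 1.282 × 0.85 = 1.089.
6.65 − 1.089 = 5.561; 6.65 + 1.089 = 7.739.

[5.561, 7.739]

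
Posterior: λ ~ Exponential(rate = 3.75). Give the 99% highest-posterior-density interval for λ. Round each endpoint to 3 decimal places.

The exponential density is strictly decreasing on [0, ∞), so the HPD interval is anchored at 0: [0, q] with P(λ ≤ q) = 0.99.
q = −ln(1 − 0.99) / 3.75 = 4.6052 / 3.75 = 1.228.

[0.000, 1.228]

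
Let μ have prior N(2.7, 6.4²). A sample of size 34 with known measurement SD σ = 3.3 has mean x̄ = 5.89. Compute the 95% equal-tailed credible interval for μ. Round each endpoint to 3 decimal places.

[4.760, 6.970]

Posterior precision = 1/6.4² + 34/3.3² = 0.0244 + 3.1221 = 3.1465, so posterior SD = 0.5637.
Posterior mean = (2.7/6.4² + 34·5.89/3.3²) / 3.1465 = 5.8652.
Interval: 5.8652 ± 1.960 × 0.5637 → [4.760, 6.970].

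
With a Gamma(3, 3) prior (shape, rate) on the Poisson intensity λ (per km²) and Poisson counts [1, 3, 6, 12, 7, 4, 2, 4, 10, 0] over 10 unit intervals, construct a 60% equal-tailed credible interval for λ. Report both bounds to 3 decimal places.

[3.527, 4.458]

Posterior: Gamma(3+49, 3+10) = Gamma(52, 13) (shape, rate).
Equal-tailed 60% interval: Gamma(52, 13) quantiles at 0.2 and 0.8.
Posterior mean ≈ 4.000, SD ≈ 0.555; a Normal approximation gives roughly [3.533, 4.467].
Exact: lower = 3.527; upper = 4.458.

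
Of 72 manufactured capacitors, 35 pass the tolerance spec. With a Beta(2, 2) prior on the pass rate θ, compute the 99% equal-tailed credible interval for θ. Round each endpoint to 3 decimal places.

Posterior: Beta(2+35, 2+37) = Beta(37, 39).
Equal-tailed 99% interval: the 0.005 and 0.995 quantiles of Beta(37, 39).
Posterior mean ≈ 0.487, SD ≈ 0.057; a Normal approximation gives roughly [0.340, 0.634].
Exact: F⁻¹(0.005) = 0.343; F⁻¹(0.995) = 0.632.

[0.343, 0.632]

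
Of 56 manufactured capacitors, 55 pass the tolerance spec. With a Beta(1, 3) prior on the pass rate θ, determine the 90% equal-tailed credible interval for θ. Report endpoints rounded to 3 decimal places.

Posterior: Beta(1+55, 3+1) = Beta(56, 4).
Equal-tailed 90% interval: the 0.05 and 0.95 quantiles of Beta(56, 4).
Posterior mean ≈ 0.933, SD ≈ 0.032; a Normal approximation gives roughly [0.881, 0.986].
Exact: F⁻¹(0.05) = 0.874; F⁻¹(0.95) = 0.977.

[0.874, 0.977]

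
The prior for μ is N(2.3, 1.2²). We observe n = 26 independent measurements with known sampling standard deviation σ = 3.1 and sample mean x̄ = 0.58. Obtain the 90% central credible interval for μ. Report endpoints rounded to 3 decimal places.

[0.039, 1.823]

Posterior precision = 1/1.2² + 26/3.1² = 0.6944 + 2.7055 = 3.4000, so posterior SD = 0.5423.
Posterior mean = (2.3/1.2² + 26·0.58/3.1²) / 3.4000 = 0.9313.
Interval: 0.9313 ± 1.645 × 0.5423 → [0.039, 1.823].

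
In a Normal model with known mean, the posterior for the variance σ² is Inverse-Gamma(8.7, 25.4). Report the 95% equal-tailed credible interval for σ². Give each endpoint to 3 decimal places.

[1.653, 6.488]

Inverse-Gamma(8.7, 25.4) quantiles: F⁻¹(0.025) and F⁻¹(0.975).
Equivalently, 1/σ² ~ Gamma(8.7, rate = 25.4); invert its 0.975 and 0.025 quantiles.
Posterior mean ≈ 3.299, SD ≈ 1.274; a Normal approximation gives roughly [0.801, 5.796].
Exact: lower = 1.653; upper = 6.488.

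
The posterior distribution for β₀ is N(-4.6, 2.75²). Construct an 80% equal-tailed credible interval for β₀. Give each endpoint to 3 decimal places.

The posterior is symmetric, so the 80% equal-tailed interval is β₀ = -4.6 ± z·2.75 with z = 1.282.
Half-width: 1.282 × 2.75 = 3.524.
-4.6 − 3.524 = -8.124; -4.6 + 3.524 = -1.076.

[-8.124, -1.076]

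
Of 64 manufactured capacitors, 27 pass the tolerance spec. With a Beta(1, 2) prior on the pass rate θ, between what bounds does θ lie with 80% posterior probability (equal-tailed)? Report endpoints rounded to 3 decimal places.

Posterior: Beta(1+27, 2+37) = Beta(28, 39).
Equal-tailed 80% interval: the 0.1 and 0.9 quantiles of Beta(28, 39).
Posterior mean ≈ 0.418, SD ≈ 0.060; a Normal approximation gives roughly [0.341, 0.495].
Exact: F⁻¹(0.1) = 0.341; F⁻¹(0.9) = 0.495.

[0.341, 0.495]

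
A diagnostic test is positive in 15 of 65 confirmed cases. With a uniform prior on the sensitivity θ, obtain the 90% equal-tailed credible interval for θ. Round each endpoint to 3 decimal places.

[0.158, 0.328]

Posterior: Beta(1+15, 1+50) = Beta(16, 51).
Equal-tailed 90% interval: the 0.05 and 0.95 quantiles of Beta(16, 51).
Posterior mean ≈ 0.239, SD ≈ 0.052; a Normal approximation gives roughly [0.154, 0.324].
Exact: F⁻¹(0.05) = 0.158; F⁻¹(0.95) = 0.328.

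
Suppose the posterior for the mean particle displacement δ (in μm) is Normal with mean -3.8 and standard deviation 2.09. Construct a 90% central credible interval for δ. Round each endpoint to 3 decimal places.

The posterior is symmetric, so the 90% equal-tailed interval is δ = -3.8 ± z·2.09 with z = 1.645.
Half-width: 1.645 × 2.09 = 3.438.
-3.8 − 3.438 = -7.238; -3.8 + 3.438 = -0.362.

[-7.238, -0.362]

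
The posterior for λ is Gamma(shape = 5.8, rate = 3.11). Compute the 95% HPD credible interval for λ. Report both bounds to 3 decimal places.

The posterior is unimodal and skewed, so the HPD interval has equal density at both endpoints and is the shortest 95% interval.
Solving f(0.529) = f(3.402) with F(3.402) − F(0.529) = 0.95 gives [0.529, 3.402].
For comparison, the equal-tailed interval is [0.670, 3.661]; the HPD is narrower and shifted toward the mode.

[0.529, 3.402]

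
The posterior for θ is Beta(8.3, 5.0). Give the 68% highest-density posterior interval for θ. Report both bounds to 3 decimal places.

[0.508, 0.769]

The posterior is unimodal and skewed, so the HPD interval has equal density at both endpoints and is the shortest 68% interval.
Solving f(0.508) = f(0.769) with F(0.769) − F(0.508) = 0.68 gives [0.508, 0.769].
For comparison, the equal-tailed interval is [0.492, 0.755]; the HPD is narrower and shifted toward the mode.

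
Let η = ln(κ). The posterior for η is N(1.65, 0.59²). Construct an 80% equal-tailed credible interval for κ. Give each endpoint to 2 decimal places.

On the log scale the 80% interval is 1.65 ± 1.282 × 0.59 = [0.8939, 2.4061].
Exponentiate: [e^0.8939, e^2.4061] = [2.44, 11.09].

[2.44, 11.09]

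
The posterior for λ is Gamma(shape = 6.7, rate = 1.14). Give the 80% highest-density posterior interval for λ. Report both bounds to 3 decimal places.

The posterior is unimodal and skewed, so the HPD interval has equal density at both endpoints and is the shortest 80% interval.
Solving f(2.747) = f(8.238) with F(8.238) − F(2.747) = 0.80 gives [2.747, 8.238].
For comparison, the equal-tailed interval is [3.219, 8.910]; the HPD is narrower and shifted toward the mode.

[2.747, 8.238]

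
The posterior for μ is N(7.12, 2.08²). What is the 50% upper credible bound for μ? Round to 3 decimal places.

7.120

Need U with P(μ ≤ U) = 0.50: U = 7.12 + z_{0.5}·2.08.
z = 0.000; U = 7.12 + 0.000 × 2.08 = 7.120.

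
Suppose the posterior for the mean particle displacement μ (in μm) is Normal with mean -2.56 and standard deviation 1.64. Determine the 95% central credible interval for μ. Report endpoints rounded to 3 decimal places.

[-5.774, 0.654]

The posterior is symmetric, so the 95% equal-tailed interval is μ = -2.56 ± z·1.64 with z = 1.960.
Half-width: 1.960 × 1.64 = 3.214.
-2.56 − 3.214 = -5.774; -2.56 + 3.214 = 0.654.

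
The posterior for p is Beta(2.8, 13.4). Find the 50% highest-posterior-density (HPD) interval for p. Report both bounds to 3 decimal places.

[0.076, 0.192]

The posterior is unimodal and skewed, so the HPD interval has equal density at both endpoints and is the shortest 50% interval.
Solving f(0.076) = f(0.192) with F(0.192) − F(0.076) = 0.50 gives [0.076, 0.192].
For comparison, the equal-tailed interval is [0.104, 0.227]; the HPD is narrower and shifted toward the mode.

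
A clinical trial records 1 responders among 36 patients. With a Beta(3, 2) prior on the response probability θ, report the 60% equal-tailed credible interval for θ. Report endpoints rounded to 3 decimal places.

[0.058, 0.134]

Posterior: Beta(3+1, 2+35) = Beta(4, 37).
Equal-tailed 60% interval: the 0.2 and 0.8 quantiles of Beta(4, 37).
Posterior mean ≈ 0.098, SD ≈ 0.046; a Normal approximation gives roughly [0.059, 0.136].
Exact: F⁻¹(0.2) = 0.058; F⁻¹(0.8) = 0.134.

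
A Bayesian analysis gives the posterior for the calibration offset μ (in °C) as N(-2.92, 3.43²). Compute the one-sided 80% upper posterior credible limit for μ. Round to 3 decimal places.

Need U with P(μ ≤ U) = 0.80: U = -2.92 + z_{0.2}·3.43.
z = 0.842; U = -2.92 + 0.842 × 3.43 = -0.033.

-0.033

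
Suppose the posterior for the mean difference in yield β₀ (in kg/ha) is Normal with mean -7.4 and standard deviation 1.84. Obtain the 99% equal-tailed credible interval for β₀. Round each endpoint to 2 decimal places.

[-12.14, -2.66]

The posterior is symmetric, so the 99% equal-tailed interval is β₀ = -7.4 ± z·1.84 with z = 2.576.
Half-width: 2.576 × 1.84 = 4.74.
-7.4 − 4.74 = -12.14; -7.4 + 4.74 = -2.66.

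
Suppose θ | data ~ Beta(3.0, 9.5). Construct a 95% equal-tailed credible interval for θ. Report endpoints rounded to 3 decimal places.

[0.057, 0.500]

Posterior: Beta(3.0, 9.5).
Equal-tailed 95% interval: the 0.025 and 0.975 quantiles of Beta(3.0, 9.5).
Posterior mean ≈ 0.240, SD ≈ 0.116; a Normal approximation gives roughly [0.012, 0.468].
Exact: F⁻¹(0.025) = 0.057; F⁻¹(0.975) = 0.500.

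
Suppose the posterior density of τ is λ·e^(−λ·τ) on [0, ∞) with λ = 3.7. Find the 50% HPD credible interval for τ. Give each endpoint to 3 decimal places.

[0.000, 0.187]

The exponential density is strictly decreasing on [0, ∞), so the HPD interval is anchored at 0: [0, q] with P(τ ≤ q) = 0.50.
q = −ln(1 − 0.50) / 3.7 = 0.6931 / 3.7 = 0.187.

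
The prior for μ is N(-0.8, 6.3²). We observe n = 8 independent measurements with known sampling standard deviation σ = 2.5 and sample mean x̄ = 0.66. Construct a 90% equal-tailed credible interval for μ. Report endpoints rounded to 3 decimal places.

Posterior precision = 1/6.3² + 8/2.5² = 0.0252 + 1.2800 = 1.3052, so posterior SD = 0.8753.
Posterior mean = (-0.8/6.3² + 8·0.66/2.5²) / 1.3052 = 0.6318.
Interval: 0.6318 ± 1.645 × 0.8753 → [-0.808, 2.072].

[-0.808, 2.072]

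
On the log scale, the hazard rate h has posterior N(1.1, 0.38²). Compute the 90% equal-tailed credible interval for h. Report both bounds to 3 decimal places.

On the log scale the 90% interval is 1.1 ± 1.645 × 0.38 = [0.4750, 1.7250].
Exponentiate: [e^0.4750, e^1.7250] = [1.608, 5.613].

[1.608, 5.613]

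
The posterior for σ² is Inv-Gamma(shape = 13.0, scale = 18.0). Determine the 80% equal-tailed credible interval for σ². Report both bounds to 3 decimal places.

Inverse-Gamma(13.0, 18.0) quantiles: F⁻¹(0.1) and F⁻¹(0.9).
Equivalently, 1/σ² ~ Gamma(13.0, rate = 18.0); invert its 0.9 and 0.1 quantiles.
Posterior mean ≈ 1.500, SD ≈ 0.452; a Normal approximation gives roughly [0.920, 2.080].
Exact: lower = 1.012; upper = 2.082.

[1.012, 2.082]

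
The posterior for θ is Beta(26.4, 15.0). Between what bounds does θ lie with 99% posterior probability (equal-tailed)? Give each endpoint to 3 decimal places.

[0.439, 0.811]

Posterior: Beta(26.4, 15.0).
Equal-tailed 99% interval: the 0.005 and 0.995 quantiles of Beta(26.4, 15.0).
Posterior mean ≈ 0.638, SD ≈ 0.074; a Normal approximation gives roughly [0.448, 0.828].
Exact: F⁻¹(0.005) = 0.439; F⁻¹(0.995) = 0.811.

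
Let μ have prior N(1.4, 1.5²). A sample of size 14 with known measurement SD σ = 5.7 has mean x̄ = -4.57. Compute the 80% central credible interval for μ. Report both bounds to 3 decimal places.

Posterior precision = 1/1.5² + 14/5.7² = 0.4444 + 0.4309 = 0.8753, so posterior SD = 1.0688.
Posterior mean = (1.4/1.5² + 14·-4.57/5.7²) / 0.8753 = -1.5388.
Interval: -1.5388 ± 1.282 × 1.0688 → [-2.909, -0.169].

[-2.909, -0.169]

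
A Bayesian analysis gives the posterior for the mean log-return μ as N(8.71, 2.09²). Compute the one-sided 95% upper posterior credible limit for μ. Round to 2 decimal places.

12.15

Need U with P(μ ≤ U) = 0.95: U = 8.71 + z_{0.05}·2.09.
z = 1.645; U = 8.71 + 1.645 × 2.09 = 12.15.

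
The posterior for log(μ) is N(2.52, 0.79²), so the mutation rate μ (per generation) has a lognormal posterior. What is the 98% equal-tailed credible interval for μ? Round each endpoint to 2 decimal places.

[1.98, 78.09]

On the log scale the 98% interval is 2.52 ± 2.326 × 0.79 = [0.6822, 4.3578].
Exponentiate: [e^0.6822, e^4.3578] = [1.98, 78.09].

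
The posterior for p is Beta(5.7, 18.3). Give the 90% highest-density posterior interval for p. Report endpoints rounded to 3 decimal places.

[0.098, 0.372]

The posterior is unimodal and skewed, so the HPD interval has equal density at both endpoints and is the shortest 90% interval.
Solving f(0.098) = f(0.372) with F(0.372) − F(0.098) = 0.90 gives [0.098, 0.372].
For comparison, the equal-tailed interval is [0.111, 0.389]; the HPD is narrower and shifted toward the mode.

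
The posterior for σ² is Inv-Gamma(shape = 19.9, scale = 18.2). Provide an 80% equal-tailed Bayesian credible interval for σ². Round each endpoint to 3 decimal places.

[0.706, 1.260]

Inverse-Gamma(19.9, 18.2) quantiles: F⁻¹(0.1) and F⁻¹(0.9).
Equivalently, 1/σ² ~ Gamma(19.9, rate = 18.2); invert its 0.9 and 0.1 quantiles.
Posterior mean ≈ 0.963, SD ≈ 0.228; a Normal approximation gives roughly [0.671, 1.255].
Exact: lower = 0.706; upper = 1.260.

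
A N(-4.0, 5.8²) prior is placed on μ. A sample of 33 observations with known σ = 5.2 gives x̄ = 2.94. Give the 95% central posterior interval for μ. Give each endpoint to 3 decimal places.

[1.022, 4.528]

Posterior precision = 1/5.8² + 33/5.2² = 0.0297 + 1.2204 = 1.2501, so posterior SD = 0.8944.
Posterior mean = (-4.0/5.8² + 33·2.94/5.2²) / 1.2501 = 2.7750.
Interval: 2.7750 ± 1.960 × 0.8944 → [1.022, 4.528].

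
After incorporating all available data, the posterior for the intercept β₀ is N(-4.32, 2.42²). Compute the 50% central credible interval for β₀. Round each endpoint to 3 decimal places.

The posterior is symmetric, so the 50% equal-tailed interval is β₀ = -4.32 ± z·2.42 with z = 0.674.
Half-width: 0.674 × 2.42 = 1.632.
-4.32 − 1.632 = -5.952; -4.32 + 1.632 = -2.688.

[-5.952, -2.688]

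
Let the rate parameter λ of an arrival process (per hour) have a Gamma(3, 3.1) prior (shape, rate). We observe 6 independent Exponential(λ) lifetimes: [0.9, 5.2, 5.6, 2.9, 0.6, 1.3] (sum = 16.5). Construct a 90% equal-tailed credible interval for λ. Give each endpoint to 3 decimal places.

[0.240, 0.736]

Posterior: Gamma(3+6, 3.1+16.5) = Gamma(9, 19.6) (shape, rate).
Equal-tailed 90% interval: Gamma(9, 19.6) quantiles at 0.05 and 0.95.
Posterior mean ≈ 0.459, SD ≈ 0.153; a Normal approximation gives roughly [0.207, 0.711].
Exact: lower = 0.240; upper = 0.736.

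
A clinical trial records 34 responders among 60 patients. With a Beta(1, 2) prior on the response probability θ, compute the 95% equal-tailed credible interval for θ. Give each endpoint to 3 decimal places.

Posterior: Beta(1+34, 2+26) = Beta(35, 28).
Equal-tailed 95% interval: the 0.025 and 0.975 quantiles of Beta(35, 28).
Posterior mean ≈ 0.556, SD ≈ 0.062; a Normal approximation gives roughly [0.434, 0.677].
Exact: F⁻¹(0.025) = 0.433; F⁻¹(0.975) = 0.675.

[0.433, 0.675]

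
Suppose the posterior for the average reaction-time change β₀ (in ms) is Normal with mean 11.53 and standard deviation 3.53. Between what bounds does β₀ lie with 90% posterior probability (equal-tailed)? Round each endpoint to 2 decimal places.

The posterior is symmetric, so the 90% equal-tailed interval is β₀ = 11.53 ± z·3.53 with z = 1.645.
Half-width: 1.645 × 3.53 = 5.81.
11.53 − 5.81 = 5.72; 11.53 + 5.81 = 17.34.

[5.72, 17.34]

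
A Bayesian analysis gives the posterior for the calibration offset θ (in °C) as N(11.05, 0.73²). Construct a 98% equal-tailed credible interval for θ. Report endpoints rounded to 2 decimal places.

[9.35, 12.75]

The posterior is symmetric, so the 98% equal-tailed interval is θ = 11.05 ± z·0.73 with z = 2.326.
Half-width: 2.326 × 0.73 = 1.70.
11.05 − 1.70 = 9.35; 11.05 + 1.70 = 12.75.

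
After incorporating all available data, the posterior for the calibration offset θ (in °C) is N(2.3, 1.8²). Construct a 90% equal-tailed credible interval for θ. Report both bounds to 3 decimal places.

[-0.661, 5.261]

The posterior is symmetric, so the 90% equal-tailed interval is θ = 2.3 ± z·1.8 with z = 1.645.
Half-width: 1.645 × 1.8 = 2.961.
2.3 − 2.961 = -0.661; 2.3 + 2.961 = 5.261.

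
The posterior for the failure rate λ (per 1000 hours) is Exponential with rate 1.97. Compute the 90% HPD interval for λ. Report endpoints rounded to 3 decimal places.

[0.000, 1.169]

The exponential density is strictly decreasing on [0, ∞), so the HPD interval is anchored at 0: [0, q] with P(λ ≤ q) = 0.90.
q = −ln(1 − 0.90) / 1.97 = 2.3026 / 1.97 = 1.169.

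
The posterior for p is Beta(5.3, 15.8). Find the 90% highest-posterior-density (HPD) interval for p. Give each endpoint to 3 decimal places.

[0.100, 0.397]

The posterior is unimodal and skewed, so the HPD interval has equal density at both endpoints and is the shortest 90% interval.
Solving f(0.100) = f(0.397) with F(0.397) − F(0.100) = 0.90 gives [0.100, 0.397].
For comparison, the equal-tailed interval is [0.114, 0.416]; the HPD is narrower and shifted toward the mode.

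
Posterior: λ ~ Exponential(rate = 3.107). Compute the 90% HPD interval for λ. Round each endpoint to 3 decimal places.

The exponential density is strictly decreasing on [0, ∞), so the HPD interval is anchored at 0: [0, q] with P(λ ≤ q) = 0.90.
q = −ln(1 − 0.90) / 3.107 = 2.3026 / 3.107 = 0.741.

[0.000, 0.741]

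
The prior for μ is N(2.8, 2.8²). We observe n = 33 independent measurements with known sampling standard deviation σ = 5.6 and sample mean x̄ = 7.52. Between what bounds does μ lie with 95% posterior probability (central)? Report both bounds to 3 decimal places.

[5.205, 8.814]

Posterior precision = 1/2.8² + 33/5.6² = 0.1276 + 1.0523 = 1.1798, so posterior SD = 0.9206.
Posterior mean = (2.8/2.8² + 33·7.52/5.6²) / 1.1798 = 7.0097.
Interval: 7.0097 ± 1.960 × 0.9206 → [5.205, 8.814].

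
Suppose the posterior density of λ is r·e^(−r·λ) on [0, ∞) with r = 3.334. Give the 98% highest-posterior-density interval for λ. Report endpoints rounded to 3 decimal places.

The exponential density is strictly decreasing on [0, ∞), so the HPD interval is anchored at 0: [0, q] with P(λ ≤ q) = 0.98.
q = −ln(1 − 0.98) / 3.334 = 3.9120 / 3.334 = 1.173.

[0.000, 1.173]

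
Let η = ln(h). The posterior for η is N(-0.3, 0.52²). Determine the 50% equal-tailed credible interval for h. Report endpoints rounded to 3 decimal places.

[0.522, 1.052]

On the log scale the 50% interval is -0.3 ± 0.674 × 0.52 = [-0.6507, 0.0507].
Exponentiate: [e^-0.6507, e^0.0507] = [0.522, 1.052].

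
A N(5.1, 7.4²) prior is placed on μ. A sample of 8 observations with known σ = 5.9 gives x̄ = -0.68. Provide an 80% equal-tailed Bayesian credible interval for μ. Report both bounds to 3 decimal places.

Posterior precision = 1/7.4² + 8/5.9² = 0.0183 + 0.2298 = 0.2481, so posterior SD = 2.0077.
Posterior mean = (5.1/7.4² + 8·-0.68/5.9²) / 0.2481 = -0.2545.
Interval: -0.2545 ± 1.282 × 2.0077 → [-2.828, 2.318].

[-2.828, 2.318]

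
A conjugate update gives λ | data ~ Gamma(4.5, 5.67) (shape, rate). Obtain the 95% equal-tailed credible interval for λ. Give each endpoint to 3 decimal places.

[0.238, 1.677]

Posterior: Gamma(shape 4.5, rate 5.67).
Equal-tailed 95% interval: Gamma(4.5, 5.67) quantiles at 0.025 and 0.975.
Posterior mean ≈ 0.794, SD ≈ 0.374; a Normal approximation gives roughly [0.060, 1.527].
Exact: lower = 0.238; upper = 1.677.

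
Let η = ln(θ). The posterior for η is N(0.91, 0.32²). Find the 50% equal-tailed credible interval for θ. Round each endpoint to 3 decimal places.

[2.002, 3.083]

On the log scale the 50% interval is 0.91 ± 0.674 × 0.32 = [0.6942, 1.1258].
Exponentiate: [e^0.6942, e^1.1258] = [2.002, 3.083].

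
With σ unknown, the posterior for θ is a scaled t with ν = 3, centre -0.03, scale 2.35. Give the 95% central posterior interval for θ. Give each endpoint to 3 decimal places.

[-7.509, 7.449]

The t_3 distribution is symmetric; the 95% interval is -0.03 ± t·2.35 with t_{0.975,3} = 3.182.
Half-width: 3.182 × 2.35 = 7.479.
-0.03 − 7.479 = -7.509; -0.03 + 7.479 = 7.449.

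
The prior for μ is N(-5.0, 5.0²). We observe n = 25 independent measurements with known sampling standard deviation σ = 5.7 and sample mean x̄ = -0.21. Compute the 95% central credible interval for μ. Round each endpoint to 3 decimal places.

Posterior precision = 1/5.0² + 25/5.7² = 0.0400 + 0.7695 = 0.8095, so posterior SD = 1.1115.
Posterior mean = (-5.0/5.0² + 25·-0.21/5.7²) / 0.8095 = -0.4467.
Interval: -0.4467 ± 1.960 × 1.1115 → [-2.625, 1.732].

[-2.625, 1.732]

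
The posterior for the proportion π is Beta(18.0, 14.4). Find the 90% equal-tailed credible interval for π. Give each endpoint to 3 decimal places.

[0.412, 0.695]

Posterior: Beta(18.0, 14.4).
Equal-tailed 90% interval: the 0.05 and 0.95 quantiles of Beta(18.0, 14.4).
Posterior mean ≈ 0.556, SD ≈ 0.086; a Normal approximation gives roughly [0.414, 0.697].
Exact: F⁻¹(0.05) = 0.412; F⁻¹(0.95) = 0.695.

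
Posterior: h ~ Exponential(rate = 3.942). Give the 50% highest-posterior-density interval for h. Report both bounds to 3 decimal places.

[0.000, 0.176]

The exponential density is strictly decreasing on [0, ∞), so the HPD interval is anchored at 0: [0, q] with P(h ≤ q) = 0.50.
q = −ln(1 − 0.50) / 3.942 = 0.6931 / 3.942 = 0.176.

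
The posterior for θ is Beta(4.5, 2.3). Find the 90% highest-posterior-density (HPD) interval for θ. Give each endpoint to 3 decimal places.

The posterior is unimodal and skewed, so the HPD interval has equal density at both endpoints and is the shortest 90% interval.
Solving f(0.400) = f(0.940) with F(0.940) − F(0.400) = 0.90 gives [0.400, 0.940].
For comparison, the equal-tailed interval is [0.356, 0.910]; the HPD is narrower and shifted toward the mode.

[0.400, 0.940]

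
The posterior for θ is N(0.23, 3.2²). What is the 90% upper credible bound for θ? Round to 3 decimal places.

4.331

Need U with P(θ ≤ U) = 0.90: U = 0.23 + z_{0.1}·3.2.
z = 1.282; U = 0.23 + 1.282 × 3.2 = 4.331.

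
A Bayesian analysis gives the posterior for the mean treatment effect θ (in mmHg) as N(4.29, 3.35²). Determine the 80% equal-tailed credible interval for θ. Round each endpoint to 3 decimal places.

The posterior is symmetric, so the 80% equal-tailed interval is θ = 4.29 ± z·3.35 with z = 1.282.
Half-width: 1.282 × 3.35 = 4.293.
4.29 − 4.293 = -0.003; 4.29 + 4.293 = 8.583.

[-0.003, 8.583]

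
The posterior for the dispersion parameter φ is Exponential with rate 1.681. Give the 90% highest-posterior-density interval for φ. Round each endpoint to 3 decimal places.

The exponential density is strictly decreasing on [0, ∞), so the HPD interval is anchored at 0: [0, q] with P(φ ≤ q) = 0.90.
q = −ln(1 − 0.90) / 1.681 = 2.3026 / 1.681 = 1.370.

[0.000, 1.370]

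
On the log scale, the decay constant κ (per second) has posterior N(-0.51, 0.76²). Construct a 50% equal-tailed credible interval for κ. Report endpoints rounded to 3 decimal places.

On the log scale the 50% interval is -0.51 ± 0.674 × 0.76 = [-1.0226, 0.0026].
Exponentiate: [e^-1.0226, e^0.0026] = [0.360, 1.003].

[0.360, 1.003]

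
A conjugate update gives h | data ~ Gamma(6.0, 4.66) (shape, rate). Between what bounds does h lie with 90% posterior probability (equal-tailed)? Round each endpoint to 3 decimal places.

[0.561, 2.256]

Posterior: Gamma(shape 6.0, rate 4.66).
Equal-tailed 90% interval: Gamma(6.0, 4.66) quantiles at 0.05 and 0.95.
Posterior mean ≈ 1.288, SD ≈ 0.526; a Normal approximation gives roughly [0.423, 2.152].
Exact: lower = 0.561; upper = 2.256.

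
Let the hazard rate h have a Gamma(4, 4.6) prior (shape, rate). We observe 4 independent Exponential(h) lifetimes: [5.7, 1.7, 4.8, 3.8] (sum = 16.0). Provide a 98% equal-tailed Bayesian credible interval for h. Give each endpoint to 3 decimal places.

Posterior: Gamma(4+4, 4.6+16.0) = Gamma(8, 20.6) (shape, rate).
Equal-tailed 98% interval: Gamma(8, 20.6) quantiles at 0.01 and 0.99.
Posterior mean ≈ 0.388, SD ≈ 0.137; a Normal approximation gives roughly [0.069, 0.708].
Exact: lower = 0.141; upper = 0.777.

[0.141, 0.777]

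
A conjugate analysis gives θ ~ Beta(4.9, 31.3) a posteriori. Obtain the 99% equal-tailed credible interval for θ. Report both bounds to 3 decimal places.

Posterior: Beta(4.9, 31.3).
Equal-tailed 99% interval: the 0.005 and 0.995 quantiles of Beta(4.9, 31.3).
Posterior mean ≈ 0.135, SD ≈ 0.056; a Normal approximation gives roughly [-0.009, 0.280].
Exact: F⁻¹(0.005) = 0.031; F⁻¹(0.995) = 0.313.

[0.031, 0.313]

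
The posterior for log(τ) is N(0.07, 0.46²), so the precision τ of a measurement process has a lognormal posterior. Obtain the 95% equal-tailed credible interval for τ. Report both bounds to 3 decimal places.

On the log scale the 95% interval is 0.07 ± 1.960 × 0.46 = [-0.8316, 0.9716].
Exponentiate: [e^-0.8316, e^0.9716] = [0.435, 2.642].

[0.435, 2.642]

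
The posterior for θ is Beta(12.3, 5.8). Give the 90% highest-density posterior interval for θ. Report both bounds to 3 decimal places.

The posterior is unimodal and skewed, so the HPD interval has equal density at both endpoints and is the shortest 90% interval.
Solving f(0.508) = f(0.856) with F(0.856) − F(0.508) = 0.90 gives [0.508, 0.856].
For comparison, the equal-tailed interval is [0.493, 0.843]; the HPD is narrower and shifted toward the mode.

[0.508, 0.856]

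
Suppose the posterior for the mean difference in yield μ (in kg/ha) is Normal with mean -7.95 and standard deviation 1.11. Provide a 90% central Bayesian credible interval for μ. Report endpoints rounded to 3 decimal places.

The posterior is symmetric, so the 90% equal-tailed interval is μ = -7.95 ± z·1.11 with z = 1.645.
Half-width: 1.645 × 1.11 = 1.826.
-7.95 − 1.826 = -9.776; -7.95 + 1.826 = -6.124.

[-9.776, -6.124]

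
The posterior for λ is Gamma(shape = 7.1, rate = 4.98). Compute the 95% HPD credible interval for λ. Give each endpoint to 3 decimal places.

[0.484, 2.490]

The posterior is unimodal and skewed, so the HPD interval has equal density at both endpoints and is the shortest 95% interval.
Solving f(0.484) = f(2.490) with F(2.490) − F(0.484) = 0.95 gives [0.484, 2.490].
For comparison, the equal-tailed interval is [0.578, 2.650]; the HPD is narrower and shifted toward the mode.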